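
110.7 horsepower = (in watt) 8.255e+04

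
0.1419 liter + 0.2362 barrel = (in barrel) 0.2371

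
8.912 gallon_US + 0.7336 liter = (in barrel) 0.2168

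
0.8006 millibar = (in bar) 0.0008006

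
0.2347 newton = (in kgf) 0.02393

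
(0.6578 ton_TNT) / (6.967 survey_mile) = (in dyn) 2.455e+10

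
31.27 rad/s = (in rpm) 298.6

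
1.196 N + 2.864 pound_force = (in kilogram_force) 1.421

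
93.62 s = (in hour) 0.02601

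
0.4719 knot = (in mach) 0.000713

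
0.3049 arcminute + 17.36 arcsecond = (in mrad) 0.1729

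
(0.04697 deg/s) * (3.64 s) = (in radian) 0.002984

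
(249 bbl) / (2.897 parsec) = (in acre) 1.094e-19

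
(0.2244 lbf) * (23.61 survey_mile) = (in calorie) 9065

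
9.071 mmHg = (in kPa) 1.209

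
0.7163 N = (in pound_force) 0.161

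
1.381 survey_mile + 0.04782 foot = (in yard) 2431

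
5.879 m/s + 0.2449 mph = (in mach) 0.01759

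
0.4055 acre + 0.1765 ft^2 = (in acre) 0.4055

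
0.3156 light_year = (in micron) 2.986e+21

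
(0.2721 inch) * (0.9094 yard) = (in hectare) 5.747e-07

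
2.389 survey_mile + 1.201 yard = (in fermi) 3.846e+18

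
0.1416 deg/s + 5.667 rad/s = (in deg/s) 324.8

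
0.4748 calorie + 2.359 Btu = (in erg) 2.491e+10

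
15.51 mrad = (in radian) 0.01551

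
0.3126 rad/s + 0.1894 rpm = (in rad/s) 0.3324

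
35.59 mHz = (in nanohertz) 3.559e+07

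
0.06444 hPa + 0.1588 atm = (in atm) 0.1589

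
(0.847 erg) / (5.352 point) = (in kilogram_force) 4.575e-06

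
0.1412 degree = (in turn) 0.0003922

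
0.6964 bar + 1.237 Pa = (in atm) 0.6873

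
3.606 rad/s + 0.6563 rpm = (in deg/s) 210.5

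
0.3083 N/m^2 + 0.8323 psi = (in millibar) 57.39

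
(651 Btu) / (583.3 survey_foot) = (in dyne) 3.863e+08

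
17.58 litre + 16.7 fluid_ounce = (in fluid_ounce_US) 611.2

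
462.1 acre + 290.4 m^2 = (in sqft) 2.013e+07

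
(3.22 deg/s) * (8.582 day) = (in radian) 4.167e+04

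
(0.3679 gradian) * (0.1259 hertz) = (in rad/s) 0.0007276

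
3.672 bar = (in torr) 2754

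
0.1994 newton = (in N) 0.1994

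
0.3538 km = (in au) 2.365e-09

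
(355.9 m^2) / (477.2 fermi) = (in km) 7.458e+11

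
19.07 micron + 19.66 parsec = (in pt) 1.72e+21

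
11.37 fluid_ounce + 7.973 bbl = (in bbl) 7.975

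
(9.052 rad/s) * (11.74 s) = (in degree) 6089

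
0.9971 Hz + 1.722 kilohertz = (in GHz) 1.723e-06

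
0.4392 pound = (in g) 199.2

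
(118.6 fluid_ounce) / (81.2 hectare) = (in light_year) 4.566e-25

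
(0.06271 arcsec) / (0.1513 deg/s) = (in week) 1.904e-10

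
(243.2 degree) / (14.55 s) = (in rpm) 2.786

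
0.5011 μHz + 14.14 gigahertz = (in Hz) 1.414e+10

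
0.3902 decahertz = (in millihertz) 3902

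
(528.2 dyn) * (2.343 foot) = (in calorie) 0.0009016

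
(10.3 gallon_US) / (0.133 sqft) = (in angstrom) 3.156e+10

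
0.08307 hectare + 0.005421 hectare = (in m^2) 884.9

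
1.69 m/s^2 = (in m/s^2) 1.69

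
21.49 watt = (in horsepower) 0.02882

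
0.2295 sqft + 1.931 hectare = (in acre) 4.772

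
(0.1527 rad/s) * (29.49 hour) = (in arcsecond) 3.344e+09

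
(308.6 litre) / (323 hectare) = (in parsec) 3.096e-24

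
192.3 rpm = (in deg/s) 1154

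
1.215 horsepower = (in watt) 906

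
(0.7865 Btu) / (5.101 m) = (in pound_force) 36.57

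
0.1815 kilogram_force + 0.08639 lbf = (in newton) 2.164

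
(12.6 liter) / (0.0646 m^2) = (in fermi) 1.95e+14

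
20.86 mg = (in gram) 0.02086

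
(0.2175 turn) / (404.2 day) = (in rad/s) 3.913e-08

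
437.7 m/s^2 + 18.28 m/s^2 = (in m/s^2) 456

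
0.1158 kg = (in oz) 4.085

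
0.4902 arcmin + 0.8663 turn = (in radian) 5.443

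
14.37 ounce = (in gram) 407.4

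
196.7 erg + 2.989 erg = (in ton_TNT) 4.773e-15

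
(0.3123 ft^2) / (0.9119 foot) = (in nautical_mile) 5.636e-05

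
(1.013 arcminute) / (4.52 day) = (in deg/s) 4.323e-08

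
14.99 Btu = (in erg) 1.582e+11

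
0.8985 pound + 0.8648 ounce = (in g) 432.1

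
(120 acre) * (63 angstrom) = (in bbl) 0.01924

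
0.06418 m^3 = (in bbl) 0.4037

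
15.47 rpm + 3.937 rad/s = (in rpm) 53.07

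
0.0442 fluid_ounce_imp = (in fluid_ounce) 0.04247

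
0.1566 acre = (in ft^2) 6821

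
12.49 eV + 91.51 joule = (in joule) 91.51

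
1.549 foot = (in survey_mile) 0.0002934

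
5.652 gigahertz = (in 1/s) 5.652e+09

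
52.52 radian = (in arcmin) 1.806e+05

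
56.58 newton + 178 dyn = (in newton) 56.58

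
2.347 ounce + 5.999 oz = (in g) 236.6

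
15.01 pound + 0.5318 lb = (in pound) 15.54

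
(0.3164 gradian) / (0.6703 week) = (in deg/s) 7.024e-07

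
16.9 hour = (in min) 1014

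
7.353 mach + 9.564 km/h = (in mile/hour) 5607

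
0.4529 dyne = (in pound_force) 1.018e-06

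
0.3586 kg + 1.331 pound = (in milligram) 9.623e+05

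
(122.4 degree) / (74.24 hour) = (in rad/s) 7.993e-06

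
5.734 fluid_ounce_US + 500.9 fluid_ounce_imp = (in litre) 14.4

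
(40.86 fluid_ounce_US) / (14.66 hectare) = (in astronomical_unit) 5.51e-20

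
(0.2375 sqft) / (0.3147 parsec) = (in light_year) 2.402e-34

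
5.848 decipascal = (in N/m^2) 0.5848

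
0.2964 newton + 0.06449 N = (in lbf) 0.08113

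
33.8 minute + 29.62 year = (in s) 9.341e+08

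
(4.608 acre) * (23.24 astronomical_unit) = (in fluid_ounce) 2.192e+21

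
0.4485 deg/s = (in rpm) 0.07475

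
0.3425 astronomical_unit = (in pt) 1.452e+14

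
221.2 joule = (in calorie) 52.87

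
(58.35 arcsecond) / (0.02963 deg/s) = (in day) 6.331e-06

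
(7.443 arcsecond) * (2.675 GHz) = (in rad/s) 9.653e+04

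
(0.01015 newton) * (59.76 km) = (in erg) 6.066e+09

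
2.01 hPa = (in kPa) 0.201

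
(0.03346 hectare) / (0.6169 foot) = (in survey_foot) 5838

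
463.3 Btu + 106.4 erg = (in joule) 4.888e+05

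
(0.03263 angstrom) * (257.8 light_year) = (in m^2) 7.958e+06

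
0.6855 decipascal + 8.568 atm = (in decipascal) 8.682e+06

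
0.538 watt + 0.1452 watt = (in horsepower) 0.0009162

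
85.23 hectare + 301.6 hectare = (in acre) 955.9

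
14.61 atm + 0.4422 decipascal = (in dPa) 1.48e+07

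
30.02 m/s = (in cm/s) 3002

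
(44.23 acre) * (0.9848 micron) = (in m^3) 0.1763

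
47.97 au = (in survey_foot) 2.354e+13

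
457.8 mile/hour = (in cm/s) 2.047e+04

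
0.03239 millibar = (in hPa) 0.03239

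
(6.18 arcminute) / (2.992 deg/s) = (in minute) 0.0005738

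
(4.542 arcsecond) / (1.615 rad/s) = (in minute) 2.272e-07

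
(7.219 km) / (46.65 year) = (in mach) 1.441e-08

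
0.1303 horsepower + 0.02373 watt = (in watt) 97.19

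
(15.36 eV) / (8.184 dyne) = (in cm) 3.007e-12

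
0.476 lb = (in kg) 0.2159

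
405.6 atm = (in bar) 411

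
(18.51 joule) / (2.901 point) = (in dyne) 1.809e+09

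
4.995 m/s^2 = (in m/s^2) 4.995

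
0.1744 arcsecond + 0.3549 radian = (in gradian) 22.59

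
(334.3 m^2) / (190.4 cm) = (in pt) 4.977e+05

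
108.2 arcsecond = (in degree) 0.03006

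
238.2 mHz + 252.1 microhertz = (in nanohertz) 2.385e+08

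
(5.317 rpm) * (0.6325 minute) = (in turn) 3.363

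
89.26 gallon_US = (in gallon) 89.26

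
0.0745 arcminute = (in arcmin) 0.0745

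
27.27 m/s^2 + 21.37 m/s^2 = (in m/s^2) 48.64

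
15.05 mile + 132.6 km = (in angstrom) 1.568e+15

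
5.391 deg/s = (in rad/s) 0.09409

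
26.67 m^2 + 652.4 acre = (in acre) 652.4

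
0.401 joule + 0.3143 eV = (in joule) 0.401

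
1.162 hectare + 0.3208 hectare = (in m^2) 1.483e+04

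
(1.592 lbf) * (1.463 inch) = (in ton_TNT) 6.289e-11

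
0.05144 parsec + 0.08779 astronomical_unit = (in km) 1.587e+12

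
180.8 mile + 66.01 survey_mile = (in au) 2.655e-06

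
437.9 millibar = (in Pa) 4.379e+04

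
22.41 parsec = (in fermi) 6.915e+32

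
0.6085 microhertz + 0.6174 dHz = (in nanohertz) 6.174e+07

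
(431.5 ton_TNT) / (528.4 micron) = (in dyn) 3.417e+20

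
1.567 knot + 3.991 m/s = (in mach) 0.01409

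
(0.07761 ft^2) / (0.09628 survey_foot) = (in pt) 696.5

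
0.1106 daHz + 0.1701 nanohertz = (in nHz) 1.106e+09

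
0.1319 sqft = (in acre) 3.028e-06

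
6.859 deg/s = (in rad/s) 0.1197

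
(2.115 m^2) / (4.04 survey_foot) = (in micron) 1.718e+06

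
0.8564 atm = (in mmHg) 650.9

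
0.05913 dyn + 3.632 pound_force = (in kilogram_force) 1.647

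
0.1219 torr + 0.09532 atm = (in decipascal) 9.675e+04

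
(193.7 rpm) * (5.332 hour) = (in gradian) 2.479e+07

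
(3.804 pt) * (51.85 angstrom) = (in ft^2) 7.49e-11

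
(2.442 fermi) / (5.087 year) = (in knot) 2.959e-23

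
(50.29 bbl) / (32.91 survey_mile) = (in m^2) 0.000151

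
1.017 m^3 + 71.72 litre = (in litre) 1089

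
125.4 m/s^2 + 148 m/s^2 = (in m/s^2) 273.4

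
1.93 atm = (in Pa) 1.956e+05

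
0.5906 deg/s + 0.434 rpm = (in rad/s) 0.05576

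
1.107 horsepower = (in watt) 825.5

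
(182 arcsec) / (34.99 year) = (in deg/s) 4.582e-11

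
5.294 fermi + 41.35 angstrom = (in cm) 4.135e-07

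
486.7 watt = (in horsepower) 0.6527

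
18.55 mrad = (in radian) 0.01855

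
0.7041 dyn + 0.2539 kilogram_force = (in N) 2.49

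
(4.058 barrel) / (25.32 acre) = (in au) 4.209e-17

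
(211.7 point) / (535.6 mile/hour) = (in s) 0.0003119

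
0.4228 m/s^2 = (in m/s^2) 0.4228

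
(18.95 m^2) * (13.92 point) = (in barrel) 0.5853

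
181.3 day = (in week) 25.9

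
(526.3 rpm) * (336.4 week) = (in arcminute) 3.855e+13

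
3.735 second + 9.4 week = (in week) 9.4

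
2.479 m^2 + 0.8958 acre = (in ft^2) 3.905e+04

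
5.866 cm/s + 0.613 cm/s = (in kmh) 0.2332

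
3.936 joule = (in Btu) 0.003731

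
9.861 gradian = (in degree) 8.875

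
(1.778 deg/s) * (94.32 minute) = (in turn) 27.95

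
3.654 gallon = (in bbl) 0.087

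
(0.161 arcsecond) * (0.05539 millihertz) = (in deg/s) 2.477e-09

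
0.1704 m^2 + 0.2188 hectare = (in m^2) 2188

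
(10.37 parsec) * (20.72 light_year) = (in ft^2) 6.752e+35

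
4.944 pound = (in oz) 79.1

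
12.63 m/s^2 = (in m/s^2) 12.63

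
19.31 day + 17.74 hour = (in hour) 481.2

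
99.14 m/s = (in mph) 221.8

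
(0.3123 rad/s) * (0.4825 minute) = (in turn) 1.439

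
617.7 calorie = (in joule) 2584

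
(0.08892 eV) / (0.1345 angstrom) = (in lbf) 2.381e-10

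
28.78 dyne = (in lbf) 6.47e-05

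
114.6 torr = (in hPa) 152.8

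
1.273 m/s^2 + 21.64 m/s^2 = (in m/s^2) 22.91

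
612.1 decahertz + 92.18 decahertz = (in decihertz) 7.043e+04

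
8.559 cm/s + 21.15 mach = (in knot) 1.4e+04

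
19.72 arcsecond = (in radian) 9.561e-05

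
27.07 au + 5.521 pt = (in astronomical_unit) 27.07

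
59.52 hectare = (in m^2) 5.952e+05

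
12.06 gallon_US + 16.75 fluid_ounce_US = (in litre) 46.15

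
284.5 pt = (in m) 0.1004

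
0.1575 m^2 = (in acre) 3.892e-05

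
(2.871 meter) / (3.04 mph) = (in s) 2.113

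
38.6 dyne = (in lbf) 8.678e-05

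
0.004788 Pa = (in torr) 3.591e-05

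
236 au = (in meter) 3.531e+13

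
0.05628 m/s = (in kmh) 0.2026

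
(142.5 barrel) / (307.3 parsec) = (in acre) 5.904e-22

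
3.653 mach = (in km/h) 4478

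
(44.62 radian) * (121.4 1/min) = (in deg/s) 5173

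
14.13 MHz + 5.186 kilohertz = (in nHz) 1.414e+16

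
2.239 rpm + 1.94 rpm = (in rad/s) 0.4376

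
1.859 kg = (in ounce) 65.57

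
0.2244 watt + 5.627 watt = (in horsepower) 0.007847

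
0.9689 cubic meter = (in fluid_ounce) 3.276e+04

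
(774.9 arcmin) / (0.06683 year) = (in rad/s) 1.07e-07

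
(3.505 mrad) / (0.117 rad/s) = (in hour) 8.321e-06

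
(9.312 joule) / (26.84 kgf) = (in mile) 2.198e-05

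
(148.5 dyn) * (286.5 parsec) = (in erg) 1.313e+23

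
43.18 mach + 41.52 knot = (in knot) 2.862e+04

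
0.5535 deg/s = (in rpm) 0.09225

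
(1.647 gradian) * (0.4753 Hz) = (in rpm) 0.1174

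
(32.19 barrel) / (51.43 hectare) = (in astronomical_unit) 6.652e-17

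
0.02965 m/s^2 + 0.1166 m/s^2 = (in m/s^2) 0.1462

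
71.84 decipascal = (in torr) 0.05388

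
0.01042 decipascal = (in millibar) 1.042e-05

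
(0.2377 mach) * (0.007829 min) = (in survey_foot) 124.7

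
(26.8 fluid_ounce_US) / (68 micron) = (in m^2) 11.66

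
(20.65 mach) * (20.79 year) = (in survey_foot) 1.512e+13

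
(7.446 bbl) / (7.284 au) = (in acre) 2.685e-16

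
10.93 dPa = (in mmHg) 0.008198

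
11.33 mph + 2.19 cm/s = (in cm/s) 508.7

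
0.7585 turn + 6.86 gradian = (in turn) 0.7756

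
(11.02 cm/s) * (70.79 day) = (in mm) 6.74e+08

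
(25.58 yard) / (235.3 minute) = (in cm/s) 0.1657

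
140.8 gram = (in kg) 0.1408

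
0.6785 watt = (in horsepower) 0.0009099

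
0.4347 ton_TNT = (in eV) 1.135e+28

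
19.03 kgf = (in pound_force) 41.95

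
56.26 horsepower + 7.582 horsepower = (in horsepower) 63.84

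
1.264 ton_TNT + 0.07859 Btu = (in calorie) 1.264e+09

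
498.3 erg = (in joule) 4.983e-05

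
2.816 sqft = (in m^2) 0.2616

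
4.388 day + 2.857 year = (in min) 1.508e+06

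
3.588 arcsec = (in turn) 2.769e-06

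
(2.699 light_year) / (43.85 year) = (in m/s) 1.847e+07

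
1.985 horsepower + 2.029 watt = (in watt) 1482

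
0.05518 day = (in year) 0.0001512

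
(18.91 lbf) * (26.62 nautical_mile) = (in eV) 2.588e+25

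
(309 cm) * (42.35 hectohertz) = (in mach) 38.43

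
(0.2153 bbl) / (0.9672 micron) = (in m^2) 3.539e+04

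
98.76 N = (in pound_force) 22.2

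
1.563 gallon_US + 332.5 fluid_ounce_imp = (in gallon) 4.059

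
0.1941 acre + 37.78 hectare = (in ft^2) 4.075e+06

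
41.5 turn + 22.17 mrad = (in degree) 1.494e+04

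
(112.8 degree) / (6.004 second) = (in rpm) 3.131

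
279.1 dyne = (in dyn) 279.1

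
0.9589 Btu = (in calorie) 241.8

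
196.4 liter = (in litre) 196.4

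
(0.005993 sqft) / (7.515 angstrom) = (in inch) 2.917e+07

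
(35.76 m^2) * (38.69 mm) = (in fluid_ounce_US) 4.678e+04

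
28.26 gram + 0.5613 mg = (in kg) 0.02826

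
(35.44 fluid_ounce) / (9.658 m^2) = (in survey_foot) 0.000356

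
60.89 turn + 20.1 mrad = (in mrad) 3.826e+05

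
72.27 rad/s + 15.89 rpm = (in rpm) 706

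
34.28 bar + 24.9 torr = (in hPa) 3.431e+04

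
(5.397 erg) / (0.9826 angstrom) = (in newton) 5493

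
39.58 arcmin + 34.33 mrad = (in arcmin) 157.6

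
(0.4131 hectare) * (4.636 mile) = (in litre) 3.082e+10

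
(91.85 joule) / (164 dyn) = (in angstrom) 5.601e+14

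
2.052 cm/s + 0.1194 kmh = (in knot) 0.1044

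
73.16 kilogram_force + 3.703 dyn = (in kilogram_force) 73.16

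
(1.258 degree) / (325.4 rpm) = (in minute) 1.074e-05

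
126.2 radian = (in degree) 7231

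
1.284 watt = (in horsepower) 0.001722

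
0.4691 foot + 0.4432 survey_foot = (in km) 0.0002781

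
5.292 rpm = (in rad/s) 0.5542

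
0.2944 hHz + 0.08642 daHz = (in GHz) 3.03e-08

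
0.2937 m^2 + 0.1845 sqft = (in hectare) 3.108e-05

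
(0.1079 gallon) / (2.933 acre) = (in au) 2.3e-19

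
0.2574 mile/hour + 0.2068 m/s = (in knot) 0.6257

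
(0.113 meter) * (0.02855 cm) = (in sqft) 0.0003473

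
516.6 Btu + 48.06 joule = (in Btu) 516.6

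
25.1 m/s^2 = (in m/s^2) 25.1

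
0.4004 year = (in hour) 3508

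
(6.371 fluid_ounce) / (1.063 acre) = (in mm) 4.38e-05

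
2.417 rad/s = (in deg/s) 138.5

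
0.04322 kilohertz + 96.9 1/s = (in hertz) 140.1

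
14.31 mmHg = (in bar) 0.01908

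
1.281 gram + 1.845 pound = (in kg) 0.8382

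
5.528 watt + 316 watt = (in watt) 321.5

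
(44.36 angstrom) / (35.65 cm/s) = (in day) 1.44e-13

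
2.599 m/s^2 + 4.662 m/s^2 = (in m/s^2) 7.261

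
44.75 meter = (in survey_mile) 0.02781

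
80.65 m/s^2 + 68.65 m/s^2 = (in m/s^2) 149.3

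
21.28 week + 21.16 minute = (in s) 1.287e+07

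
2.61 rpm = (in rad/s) 0.2733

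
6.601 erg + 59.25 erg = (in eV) 4.11e+13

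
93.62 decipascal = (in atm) 9.24e-05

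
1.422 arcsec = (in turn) 1.097e-06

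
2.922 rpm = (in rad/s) 0.306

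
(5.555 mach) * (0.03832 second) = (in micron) 7.248e+07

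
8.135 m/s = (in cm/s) 813.5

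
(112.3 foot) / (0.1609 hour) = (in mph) 0.1322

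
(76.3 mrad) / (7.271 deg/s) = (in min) 0.01002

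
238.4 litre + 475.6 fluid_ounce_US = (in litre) 252.5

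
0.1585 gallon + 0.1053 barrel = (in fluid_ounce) 586.4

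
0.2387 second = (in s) 0.2387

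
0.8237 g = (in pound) 0.001816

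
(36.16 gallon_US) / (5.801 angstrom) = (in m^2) 2.36e+08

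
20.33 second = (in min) 0.3388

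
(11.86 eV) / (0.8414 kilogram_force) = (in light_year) 2.434e-35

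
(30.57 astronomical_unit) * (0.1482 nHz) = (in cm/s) 6.777e+04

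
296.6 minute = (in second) 1.78e+04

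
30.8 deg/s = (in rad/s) 0.5376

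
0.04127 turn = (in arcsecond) 5.349e+04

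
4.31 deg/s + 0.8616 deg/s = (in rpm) 0.8619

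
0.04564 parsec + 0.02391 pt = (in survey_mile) 8.751e+11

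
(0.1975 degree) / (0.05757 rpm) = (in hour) 0.0001588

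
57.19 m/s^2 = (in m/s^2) 57.19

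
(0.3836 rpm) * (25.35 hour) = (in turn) 583.5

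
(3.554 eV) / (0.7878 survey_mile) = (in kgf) 4.58e-23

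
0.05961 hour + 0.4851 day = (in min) 702.1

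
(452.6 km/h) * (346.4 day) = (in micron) 3.763e+15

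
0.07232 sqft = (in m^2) 0.006719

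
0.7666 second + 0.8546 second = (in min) 0.02702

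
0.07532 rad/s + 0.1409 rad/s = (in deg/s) 12.39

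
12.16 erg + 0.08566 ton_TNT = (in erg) 3.584e+15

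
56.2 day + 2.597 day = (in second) 5.08e+06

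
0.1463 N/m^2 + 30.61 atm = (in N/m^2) 3.102e+06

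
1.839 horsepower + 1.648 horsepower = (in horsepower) 3.487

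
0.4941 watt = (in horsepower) 0.0006626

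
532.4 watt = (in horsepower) 0.714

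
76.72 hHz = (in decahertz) 767.2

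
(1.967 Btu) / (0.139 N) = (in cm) 1.493e+06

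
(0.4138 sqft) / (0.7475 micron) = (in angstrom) 5.143e+14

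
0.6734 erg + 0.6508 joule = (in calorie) 0.1555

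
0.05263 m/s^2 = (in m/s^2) 0.05263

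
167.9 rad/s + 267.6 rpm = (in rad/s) 195.9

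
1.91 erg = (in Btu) 1.81e-10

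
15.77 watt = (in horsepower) 0.02115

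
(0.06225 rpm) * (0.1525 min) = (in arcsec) 1.23e+04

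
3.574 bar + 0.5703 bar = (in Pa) 4.144e+05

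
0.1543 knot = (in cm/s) 7.938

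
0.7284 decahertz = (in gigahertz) 7.284e-09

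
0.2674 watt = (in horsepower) 0.0003586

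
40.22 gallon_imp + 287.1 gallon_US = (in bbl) 7.986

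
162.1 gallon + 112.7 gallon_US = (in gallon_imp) 228.8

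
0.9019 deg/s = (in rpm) 0.1503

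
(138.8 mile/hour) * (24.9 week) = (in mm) 9.344e+11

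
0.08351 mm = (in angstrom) 8.351e+05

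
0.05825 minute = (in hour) 0.0009708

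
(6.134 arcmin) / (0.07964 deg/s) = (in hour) 0.0003566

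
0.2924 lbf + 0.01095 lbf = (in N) 1.349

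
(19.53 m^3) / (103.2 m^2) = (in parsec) 6.133e-18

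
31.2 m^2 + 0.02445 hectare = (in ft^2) 2968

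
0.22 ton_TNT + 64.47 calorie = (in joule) 9.205e+08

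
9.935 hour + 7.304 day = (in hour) 185.2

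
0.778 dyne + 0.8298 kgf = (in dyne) 8.138e+05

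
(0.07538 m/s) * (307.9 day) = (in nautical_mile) 1083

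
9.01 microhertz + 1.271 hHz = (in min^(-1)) 7626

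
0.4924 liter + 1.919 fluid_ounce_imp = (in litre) 0.5469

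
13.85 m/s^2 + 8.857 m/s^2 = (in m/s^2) 22.71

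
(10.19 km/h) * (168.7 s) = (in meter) 477.5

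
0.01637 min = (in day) 1.137e-05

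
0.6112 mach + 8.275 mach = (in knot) 5882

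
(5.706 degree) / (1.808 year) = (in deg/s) 1.001e-07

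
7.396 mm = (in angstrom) 7.396e+07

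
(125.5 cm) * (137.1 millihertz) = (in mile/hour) 0.3849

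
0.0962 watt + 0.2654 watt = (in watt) 0.3616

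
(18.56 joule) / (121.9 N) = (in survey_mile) 9.461e-05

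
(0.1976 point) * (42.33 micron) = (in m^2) 2.951e-09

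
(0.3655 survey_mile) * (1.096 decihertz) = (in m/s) 64.47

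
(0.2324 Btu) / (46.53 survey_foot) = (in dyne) 1.729e+06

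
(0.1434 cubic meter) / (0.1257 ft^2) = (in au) 8.208e-11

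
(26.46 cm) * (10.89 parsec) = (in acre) 2.197e+13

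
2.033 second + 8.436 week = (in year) 0.1618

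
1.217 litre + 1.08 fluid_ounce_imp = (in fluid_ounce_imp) 43.91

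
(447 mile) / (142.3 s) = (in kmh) 1.82e+04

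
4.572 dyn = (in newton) 4.572e-05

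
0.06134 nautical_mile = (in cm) 1.136e+04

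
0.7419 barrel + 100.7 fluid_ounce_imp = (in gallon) 31.92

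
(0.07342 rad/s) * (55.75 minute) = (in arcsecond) 5.066e+07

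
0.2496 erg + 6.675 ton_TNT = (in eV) 1.743e+29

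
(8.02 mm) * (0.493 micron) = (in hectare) 3.954e-13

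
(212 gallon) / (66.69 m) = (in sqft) 0.1295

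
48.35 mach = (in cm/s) 1.646e+06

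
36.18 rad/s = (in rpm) 345.5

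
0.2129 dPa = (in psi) 3.088e-06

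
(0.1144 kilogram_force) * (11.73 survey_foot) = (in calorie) 0.9587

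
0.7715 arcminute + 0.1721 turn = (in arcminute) 3718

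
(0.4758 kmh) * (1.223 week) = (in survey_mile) 60.74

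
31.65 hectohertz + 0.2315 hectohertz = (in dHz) 3.188e+04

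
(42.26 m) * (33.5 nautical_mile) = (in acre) 647.9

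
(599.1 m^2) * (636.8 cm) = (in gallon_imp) 8.392e+05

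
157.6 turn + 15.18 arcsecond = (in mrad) 9.902e+05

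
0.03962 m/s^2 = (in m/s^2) 0.03962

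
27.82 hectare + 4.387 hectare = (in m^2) 3.221e+05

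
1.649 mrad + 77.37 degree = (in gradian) 86.07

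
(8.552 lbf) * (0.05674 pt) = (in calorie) 0.000182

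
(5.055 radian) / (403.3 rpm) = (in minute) 0.001995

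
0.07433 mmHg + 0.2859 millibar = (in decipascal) 385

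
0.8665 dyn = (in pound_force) 1.948e-06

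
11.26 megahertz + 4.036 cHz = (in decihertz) 1.126e+08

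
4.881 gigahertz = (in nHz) 4.881e+18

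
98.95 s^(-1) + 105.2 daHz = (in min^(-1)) 6.906e+04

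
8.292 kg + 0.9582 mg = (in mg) 8.292e+06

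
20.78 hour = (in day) 0.8658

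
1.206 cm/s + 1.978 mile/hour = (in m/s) 0.8963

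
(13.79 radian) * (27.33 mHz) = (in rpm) 3.599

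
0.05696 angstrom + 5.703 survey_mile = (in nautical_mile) 4.956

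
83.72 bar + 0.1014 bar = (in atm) 82.73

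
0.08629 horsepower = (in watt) 64.35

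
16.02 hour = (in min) 961.2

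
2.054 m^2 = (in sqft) 22.11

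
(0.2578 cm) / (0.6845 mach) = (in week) 1.829e-11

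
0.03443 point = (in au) 8.119e-17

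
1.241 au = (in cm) 1.857e+13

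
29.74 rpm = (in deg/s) 178.4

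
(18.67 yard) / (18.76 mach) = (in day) 3.093e-08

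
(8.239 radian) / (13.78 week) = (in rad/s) 9.886e-07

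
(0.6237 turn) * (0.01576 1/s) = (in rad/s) 0.06176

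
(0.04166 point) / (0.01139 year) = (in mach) 1.202e-13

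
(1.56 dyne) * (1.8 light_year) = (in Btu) 2.518e+08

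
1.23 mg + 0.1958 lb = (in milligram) 8.881e+04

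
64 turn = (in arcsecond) 8.294e+07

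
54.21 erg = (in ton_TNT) 1.296e-15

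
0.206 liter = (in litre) 0.206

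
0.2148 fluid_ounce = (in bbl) 3.996e-05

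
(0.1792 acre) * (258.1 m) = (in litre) 1.872e+08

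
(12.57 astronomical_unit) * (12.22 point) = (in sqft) 8.726e+10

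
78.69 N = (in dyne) 7.869e+06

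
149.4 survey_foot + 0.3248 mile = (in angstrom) 5.683e+12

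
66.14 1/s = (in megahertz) 6.614e-05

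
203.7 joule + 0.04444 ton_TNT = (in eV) 1.161e+27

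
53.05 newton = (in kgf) 5.41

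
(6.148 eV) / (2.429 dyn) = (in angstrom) 0.0004055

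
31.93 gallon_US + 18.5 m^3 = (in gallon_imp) 4096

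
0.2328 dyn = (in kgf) 2.374e-07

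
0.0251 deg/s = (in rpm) 0.004183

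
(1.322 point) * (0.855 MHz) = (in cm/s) 3.987e+04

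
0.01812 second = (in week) 2.996e-08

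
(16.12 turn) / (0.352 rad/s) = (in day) 0.00333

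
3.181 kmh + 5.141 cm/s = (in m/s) 0.935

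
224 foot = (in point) 1.935e+05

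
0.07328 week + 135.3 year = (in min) 7.111e+07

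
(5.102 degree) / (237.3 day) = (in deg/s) 2.488e-07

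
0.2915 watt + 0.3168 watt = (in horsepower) 0.0008157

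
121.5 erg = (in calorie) 2.904e-06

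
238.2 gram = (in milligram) 2.382e+05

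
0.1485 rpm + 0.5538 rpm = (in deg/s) 4.214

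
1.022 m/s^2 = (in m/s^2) 1.022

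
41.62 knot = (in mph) 47.9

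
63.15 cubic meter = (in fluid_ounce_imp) 2.223e+06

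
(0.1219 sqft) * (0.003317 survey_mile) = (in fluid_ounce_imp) 2128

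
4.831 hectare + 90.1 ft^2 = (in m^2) 4.832e+04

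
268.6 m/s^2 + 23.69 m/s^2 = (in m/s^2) 292.3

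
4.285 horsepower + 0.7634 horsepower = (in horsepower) 5.048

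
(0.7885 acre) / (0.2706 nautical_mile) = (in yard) 6.963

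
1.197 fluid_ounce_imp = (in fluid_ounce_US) 1.15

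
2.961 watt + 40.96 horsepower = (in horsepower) 40.96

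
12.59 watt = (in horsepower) 0.01688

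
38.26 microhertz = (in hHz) 3.826e-07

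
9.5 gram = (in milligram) 9500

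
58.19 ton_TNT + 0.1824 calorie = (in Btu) 2.308e+08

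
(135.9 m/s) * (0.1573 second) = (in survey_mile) 0.01328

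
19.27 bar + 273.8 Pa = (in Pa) 1.927e+06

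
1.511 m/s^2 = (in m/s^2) 1.511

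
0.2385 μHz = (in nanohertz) 238.5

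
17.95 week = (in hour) 3016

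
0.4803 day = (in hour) 11.53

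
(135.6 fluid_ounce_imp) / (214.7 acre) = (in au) 2.964e-20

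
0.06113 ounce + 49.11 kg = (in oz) 1732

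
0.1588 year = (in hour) 1391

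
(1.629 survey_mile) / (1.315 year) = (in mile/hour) 0.0001414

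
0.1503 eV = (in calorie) 5.755e-21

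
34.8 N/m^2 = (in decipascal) 348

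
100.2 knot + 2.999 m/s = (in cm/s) 5455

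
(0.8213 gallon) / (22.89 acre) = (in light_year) 3.548e-24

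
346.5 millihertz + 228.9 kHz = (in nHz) 2.289e+14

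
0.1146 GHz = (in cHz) 1.146e+10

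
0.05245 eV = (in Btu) 7.965e-24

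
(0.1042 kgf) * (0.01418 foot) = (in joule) 0.004417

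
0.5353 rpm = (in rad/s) 0.05606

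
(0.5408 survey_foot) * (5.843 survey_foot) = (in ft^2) 3.16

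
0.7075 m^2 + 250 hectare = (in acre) 617.8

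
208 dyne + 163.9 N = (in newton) 163.9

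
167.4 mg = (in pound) 0.0003691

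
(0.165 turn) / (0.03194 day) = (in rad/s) 0.0003757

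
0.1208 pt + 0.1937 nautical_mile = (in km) 0.3587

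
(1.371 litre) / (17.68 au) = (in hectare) 5.184e-20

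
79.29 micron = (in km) 7.929e-08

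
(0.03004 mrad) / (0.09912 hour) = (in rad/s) 8.419e-08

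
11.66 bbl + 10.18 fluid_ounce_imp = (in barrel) 11.66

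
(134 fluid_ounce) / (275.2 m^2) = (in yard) 1.575e-05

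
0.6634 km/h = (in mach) 0.0005412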